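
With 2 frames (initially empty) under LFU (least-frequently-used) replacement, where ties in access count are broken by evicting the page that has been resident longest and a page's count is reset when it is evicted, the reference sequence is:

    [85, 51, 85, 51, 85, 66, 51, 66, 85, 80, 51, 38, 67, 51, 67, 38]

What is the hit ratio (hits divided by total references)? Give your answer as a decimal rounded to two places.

85: fault, frames [85]
51: fault, frames [85, 51]
85: hit
51: hit
85: hit
66: fault, evict 51, frames [85, 66]
51: fault, evict 66, frames [85, 51]
66: fault, evict 51, frames [85, 66]
85: hit
80: fault, evict 66, frames [85, 80]
51: fault, evict 80, frames [85, 51]
38: fault, evict 51, frames [85, 38]
67: fault, evict 38, frames [85, 67]
51: fault, evict 67, frames [85, 51]
67: fault, evict 51, frames [85, 67]
38: fault, evict 67, frames [85, 38]
Hits: 4 of 16 references → 4/16 = 0.2500.

0.25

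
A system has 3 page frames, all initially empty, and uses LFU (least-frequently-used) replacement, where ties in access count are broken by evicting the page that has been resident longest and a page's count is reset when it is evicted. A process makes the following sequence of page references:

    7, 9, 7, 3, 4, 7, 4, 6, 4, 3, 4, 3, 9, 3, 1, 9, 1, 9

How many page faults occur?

7 -> fault, frames {7}
9 -> fault, frames {7,9}
7 -> hit
3 -> fault, frames {7,9,3}
4 -> fault, evict 9, frames {7,3,4}
7 -> hit
4 -> hit
6 -> fault, evict 3, frames {7,4,6}
4 -> hit
3 -> fault, evict 6, frames {7,4,3}
4 -> hit
3 -> hit
9 -> fault, evict 3, frames {7,4,9}
3 -> fault, evict 9, frames {7,4,3}
1 -> fault, evict 3, frames {7,4,1}
9 -> fault, evict 1, frames {7,4,9}
1 -> fault, evict 9, frames {7,4,1}
9 -> fault, evict 1, frames {7,4,9}
Page faults: 12.

12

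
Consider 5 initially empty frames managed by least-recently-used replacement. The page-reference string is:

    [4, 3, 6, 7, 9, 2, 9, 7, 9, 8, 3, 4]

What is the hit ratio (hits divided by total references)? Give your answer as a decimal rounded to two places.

4 → miss, frames (4)
3 → miss, frames (4 3)
6 → miss, frames (4 3 6)
7 → miss, frames (4 3 6 7)
9 → miss, frames (4 3 6 7 9)
2 → miss, evict 4, frames (3 6 7 9 2)
9 → hit
7 → hit
9 → hit
8 → miss, evict 3, frames (6 2 7 9 8)
3 → miss, evict 6, frames (2 7 9 8 3)
4 → miss, evict 2, frames (7 9 8 3 4)
Hits: 3 of 12 references → 3/12 = 0.2500.

0.25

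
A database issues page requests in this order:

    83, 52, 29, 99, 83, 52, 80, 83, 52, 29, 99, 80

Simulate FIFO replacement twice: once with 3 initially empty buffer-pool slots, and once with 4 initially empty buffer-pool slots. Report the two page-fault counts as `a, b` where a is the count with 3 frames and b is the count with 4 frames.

3 frames: F F F F F F F . . F F . → 9 faults.
4 frames: F F F F . . F F F F F F → 10 faults.
10 > 9: adding a frame increased faults — Belady's anomaly.

9, 10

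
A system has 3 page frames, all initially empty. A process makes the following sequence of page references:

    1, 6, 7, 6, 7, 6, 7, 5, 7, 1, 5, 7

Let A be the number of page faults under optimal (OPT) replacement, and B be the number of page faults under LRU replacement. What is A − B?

Under OPT: F F F . . . . F . . . . → 4 faults.
Under LRU: F F F . . . . F . F . . → 5 faults.
A − B = 4 − 5 = -1.

-1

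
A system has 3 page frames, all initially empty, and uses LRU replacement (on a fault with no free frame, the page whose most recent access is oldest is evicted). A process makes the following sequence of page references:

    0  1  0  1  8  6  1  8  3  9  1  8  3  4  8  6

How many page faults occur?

0 → miss, frames {0}
1 → miss, frames {0,1}
0 → hit
1 → hit
8 → miss, frames {0,1,8}
6 → miss, evict 0, frames {1,8,6}
1 → hit
8 → hit
3 → miss, evict 6, frames {1,8,3}
9 → miss, evict 1, frames {8,3,9}
1 → miss, evict 8, frames {3,9,1}
8 → miss, evict 3, frames {9,1,8}
3 → miss, evict 9, frames {1,8,3}
4 → miss, evict 1, frames {8,3,4}
8 → hit
6 → miss, evict 3, frames {4,8,6}
Page faults: 11.

11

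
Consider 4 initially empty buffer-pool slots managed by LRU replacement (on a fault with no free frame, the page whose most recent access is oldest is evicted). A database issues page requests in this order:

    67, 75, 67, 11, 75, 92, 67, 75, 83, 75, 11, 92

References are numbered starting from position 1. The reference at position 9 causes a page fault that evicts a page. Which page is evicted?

pos 1: 67: fault, frames [67]
pos 2: 75: fault, frames [67, 75]
pos 3: 67: hit
pos 4: 11: fault, frames [75, 67, 11]
pos 5: 75: hit
pos 6: 92: fault, frames [67, 11, 75, 92]
pos 7: 67: hit
pos 8: 75: hit
pos 9: 83: fault, evict 11, frames [92, 67, 75, 83]
At position 9, page 11 is evicted.

11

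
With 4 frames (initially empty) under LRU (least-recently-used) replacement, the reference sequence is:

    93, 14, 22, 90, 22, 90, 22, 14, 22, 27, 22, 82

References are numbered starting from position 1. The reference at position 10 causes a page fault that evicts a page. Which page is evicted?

93

pos 1: 93 → fault, frames {93}
pos 2: 14 → fault, frames {93,14}
pos 3: 22 → fault, frames {93,14,22}
pos 4: 90 → fault, frames {93,14,22,90}
pos 5: 22 → hit
pos 6: 90 → hit
pos 7: 22 → hit
pos 8: 14 → hit
pos 9: 22 → hit
pos 10: 27 → fault, evict 93, frames {90,14,22,27}
At position 10, page 93 is evicted.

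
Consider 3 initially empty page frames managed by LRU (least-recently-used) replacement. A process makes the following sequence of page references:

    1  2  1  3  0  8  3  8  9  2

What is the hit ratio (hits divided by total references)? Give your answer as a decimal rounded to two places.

1: miss, frames (1)
2: miss, frames (1 2)
1: hit
3: miss, frames (2 1 3)
0: miss, evict 2, frames (1 3 0)
8: miss, evict 1, frames (3 0 8)
3: hit
8: hit
9: miss, evict 0, frames (3 8 9)
2: miss, evict 3, frames (8 9 2)
Hits: 3 of 10 references → 3/10 = 0.3000.

0.30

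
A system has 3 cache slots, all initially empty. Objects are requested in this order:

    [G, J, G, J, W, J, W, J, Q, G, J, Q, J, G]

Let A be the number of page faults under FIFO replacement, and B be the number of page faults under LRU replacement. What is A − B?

Under FIFO: F F . . F . . . F F F . . . → 6 faults.
Under LRU: F F . . F . . . F F . . . . → 5 faults.
A − B = 6 − 5 = 1.

1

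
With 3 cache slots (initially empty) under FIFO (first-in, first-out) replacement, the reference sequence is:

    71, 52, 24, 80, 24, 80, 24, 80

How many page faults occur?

4

71 → miss, frames [71]
52 → miss, frames [71, 52]
24 → miss, frames [71, 52, 24]
80 → miss, evict 71, frames [52, 24, 80]
24 → hit
80 → hit
24 → hit
80 → hit
Page faults: 4.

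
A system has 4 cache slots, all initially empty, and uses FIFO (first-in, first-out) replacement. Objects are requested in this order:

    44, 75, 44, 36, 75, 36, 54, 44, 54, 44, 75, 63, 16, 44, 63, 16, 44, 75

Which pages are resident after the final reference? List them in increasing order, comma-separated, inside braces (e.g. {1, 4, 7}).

44 → fault, frames (44)
75 → fault, frames (44 75)
44 → hit
36 → fault, frames (44 75 36)
75 → hit
36 → hit
54 → fault, frames (44 75 36 54)
44 → hit
54 → hit
44 → hit
75 → hit
63 → fault, evict 44, frames (75 36 54 63)
16 → fault, evict 75, frames (36 54 63 16)
44 → fault, evict 36, frames (54 63 16 44)
63 → hit
16 → hit
44 → hit
75 → fault, evict 54, frames (63 16 44 75)

{16, 44, 63, 75}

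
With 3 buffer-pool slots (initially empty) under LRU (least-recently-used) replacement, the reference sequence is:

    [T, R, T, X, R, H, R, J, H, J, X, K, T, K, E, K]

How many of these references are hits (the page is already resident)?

T: miss, frames [T]
R: miss, frames [T, R]
T: hit
X: miss, frames [R, T, X]
R: hit
H: miss, evict T, frames [X, R, H]
R: hit
J: miss, evict X, frames [H, R, J]
H: hit
J: hit
X: miss, evict R, frames [H, J, X]
K: miss, evict H, frames [J, X, K]
T: miss, evict J, frames [X, K, T]
K: hit
E: miss, evict X, frames [T, K, E]
K: hit
Hits: 7.

7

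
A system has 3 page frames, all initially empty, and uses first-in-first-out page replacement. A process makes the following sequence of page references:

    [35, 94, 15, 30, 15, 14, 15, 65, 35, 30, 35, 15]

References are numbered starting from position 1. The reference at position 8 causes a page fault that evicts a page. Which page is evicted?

15

pos 1: 35 -> miss, frames {35}
pos 2: 94 -> miss, frames {35,94}
pos 3: 15 -> miss, frames {35,94,15}
pos 4: 30 -> miss, evict 35, frames {94,15,30}
pos 5: 15 -> hit
pos 6: 14 -> miss, evict 94, frames {15,30,14}
pos 7: 15 -> hit
pos 8: 65 -> miss, evict 15, frames {30,14,65}
At position 8, page 15 is evicted.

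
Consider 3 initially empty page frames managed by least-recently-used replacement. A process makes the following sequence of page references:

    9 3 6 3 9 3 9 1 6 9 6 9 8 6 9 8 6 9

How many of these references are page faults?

9: fault, frames (9)
3: fault, frames (9 3)
6: fault, frames (9 3 6)
3: hit
9: hit
3: hit
9: hit
1: fault, evict 6, frames (3 9 1)
6: fault, evict 3, frames (9 1 6)
9: hit
6: hit
9: hit
8: fault, evict 1, frames (6 9 8)
6: hit
9: hit
8: hit
6: hit
9: hit
Page faults: 6.

6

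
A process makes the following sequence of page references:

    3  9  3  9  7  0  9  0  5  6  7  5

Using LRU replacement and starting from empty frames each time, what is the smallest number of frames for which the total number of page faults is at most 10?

2

f=1: 12 faults
f=2: 9 faults
f=3: 7 faults
f=4: 7 faults
f=5: 6 faults
f=6: 6 faults
Smallest f with faults ≤ 10 is 2.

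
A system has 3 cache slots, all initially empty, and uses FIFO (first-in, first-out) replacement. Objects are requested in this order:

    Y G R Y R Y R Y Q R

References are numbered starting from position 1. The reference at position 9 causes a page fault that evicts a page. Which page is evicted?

pos 1: Y: miss, frames (Y)
pos 2: G: miss, frames (Y G)
pos 3: R: miss, frames (Y G R)
pos 4: Y: hit
pos 5: R: hit
pos 6: Y: hit
pos 7: R: hit
pos 8: Y: hit
pos 9: Q: miss, evict Y, frames (G R Q)
At position 9, page Y is evicted.

Y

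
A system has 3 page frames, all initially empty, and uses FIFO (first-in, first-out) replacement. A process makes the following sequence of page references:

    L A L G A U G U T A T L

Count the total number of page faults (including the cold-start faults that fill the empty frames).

7

L → fault, frames (L)
A → fault, frames (L A)
L → hit
G → fault, frames (L A G)
A → hit
U → fault, evict L, frames (A G U)
G → hit
U → hit
T → fault, evict A, frames (G U T)
A → fault, evict G, frames (U T A)
T → hit
L → fault, evict U, frames (T A L)
Page faults: 7.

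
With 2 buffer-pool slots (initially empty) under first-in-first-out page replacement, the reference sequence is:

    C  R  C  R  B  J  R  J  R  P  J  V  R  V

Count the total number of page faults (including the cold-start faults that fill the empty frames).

C -> miss, frames {C}
R -> miss, frames {C,R}
C -> hit
R -> hit
B -> miss, evict C, frames {R,B}
J -> miss, evict R, frames {B,J}
R -> miss, evict B, frames {J,R}
J -> hit
R -> hit
P -> miss, evict J, frames {R,P}
J -> miss, evict R, frames {P,J}
V -> miss, evict P, frames {J,V}
R -> miss, evict J, frames {V,R}
V -> hit
Page faults: 9.

9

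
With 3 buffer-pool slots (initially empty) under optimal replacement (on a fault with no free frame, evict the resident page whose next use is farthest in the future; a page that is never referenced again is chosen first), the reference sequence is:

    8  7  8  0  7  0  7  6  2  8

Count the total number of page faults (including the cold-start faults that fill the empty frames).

5

8 -> fault, frames {8}
7 -> fault, frames {8,7}
8 -> hit
0 -> fault, frames {8,7,0}
7 -> hit
0 -> hit
7 -> hit
6 -> fault, evict 0, frames {8,7,6}
2 -> fault, evict 6, frames {8,7,2}
8 -> hit
Page faults: 5.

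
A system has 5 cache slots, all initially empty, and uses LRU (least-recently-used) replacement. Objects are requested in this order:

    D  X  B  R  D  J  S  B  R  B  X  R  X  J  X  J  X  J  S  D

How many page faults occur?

8

D -> miss, frames (D)
X -> miss, frames (D X)
B -> miss, frames (D X B)
R -> miss, frames (D X B R)
D -> hit
J -> miss, frames (X B R D J)
S -> miss, evict X, frames (B R D J S)
B -> hit
R -> hit
B -> hit
X -> miss, evict D, frames (J S R B X)
R -> hit
X -> hit
J -> hit
X -> hit
J -> hit
X -> hit
J -> hit
S -> hit
D -> miss, evict B, frames (R X J S D)
Page faults: 8.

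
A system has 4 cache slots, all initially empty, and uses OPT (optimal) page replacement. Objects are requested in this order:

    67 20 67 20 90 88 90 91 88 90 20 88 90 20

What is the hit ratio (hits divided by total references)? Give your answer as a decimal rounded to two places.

67 -> miss, frames (67)
20 -> miss, frames (67 20)
67 -> hit
20 -> hit
90 -> miss, frames (67 20 90)
88 -> miss, frames (67 20 90 88)
90 -> hit
91 -> miss, evict 67, frames (20 90 88 91)
88 -> hit
90 -> hit
20 -> hit
88 -> hit
90 -> hit
20 -> hit
Hits: 9 of 14 references → 9/14 = 0.6429.

0.64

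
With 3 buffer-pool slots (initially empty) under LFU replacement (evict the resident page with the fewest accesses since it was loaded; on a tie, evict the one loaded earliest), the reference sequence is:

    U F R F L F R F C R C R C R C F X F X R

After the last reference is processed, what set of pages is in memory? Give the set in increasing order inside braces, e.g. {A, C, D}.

{F, R, X}

U → miss, frames (U)
F → miss, frames (U F)
R → miss, frames (U F R)
F → hit
L → miss, evict U, frames (F R L)
F → hit
R → hit
F → hit
C → miss, evict L, frames (F R C)
R → hit
C → hit
R → hit
C → hit
R → hit
C → hit
F → hit
X → miss, evict C, frames (F R X)
F → hit
X → hit
R → hit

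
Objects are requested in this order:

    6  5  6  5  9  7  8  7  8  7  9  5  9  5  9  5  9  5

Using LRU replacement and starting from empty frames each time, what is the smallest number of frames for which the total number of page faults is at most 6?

3

f=1: 18 faults
f=2: 7 faults
f=3: 6 faults
f=4: 5 faults
f=5: 5 faults
Smallest f with faults ≤ 6 is 3.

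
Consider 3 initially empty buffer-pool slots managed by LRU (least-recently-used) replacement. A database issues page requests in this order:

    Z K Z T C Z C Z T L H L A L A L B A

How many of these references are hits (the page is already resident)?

10

Z -> fault, frames (Z)
K -> fault, frames (Z K)
Z -> hit
T -> fault, frames (K Z T)
C -> fault, evict K, frames (Z T C)
Z -> hit
C -> hit
Z -> hit
T -> hit
L -> fault, evict C, frames (Z T L)
H -> fault, evict Z, frames (T L H)
L -> hit
A -> fault, evict T, frames (H L A)
L -> hit
A -> hit
L -> hit
B -> fault, evict H, frames (A L B)
A -> hit
Hits: 10.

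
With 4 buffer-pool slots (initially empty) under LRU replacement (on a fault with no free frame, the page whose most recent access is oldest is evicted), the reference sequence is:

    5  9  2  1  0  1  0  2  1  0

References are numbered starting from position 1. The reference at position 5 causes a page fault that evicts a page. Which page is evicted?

pos 1: 5 -> miss, frames [5]
pos 2: 9 -> miss, frames [5, 9]
pos 3: 2 -> miss, frames [5, 9, 2]
pos 4: 1 -> miss, frames [5, 9, 2, 1]
pos 5: 0 -> miss, evict 5, frames [9, 2, 1, 0]
At position 5, page 5 is evicted.

5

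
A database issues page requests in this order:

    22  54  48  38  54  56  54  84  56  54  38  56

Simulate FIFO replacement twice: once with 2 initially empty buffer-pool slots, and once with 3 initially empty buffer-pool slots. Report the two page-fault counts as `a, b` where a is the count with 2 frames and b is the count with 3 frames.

10, 9

2 frames: F F F F F F . F . F F F → 10 faults.
3 frames: F F F F . F F F . . F F → 9 faults.
9 < 10: adding a frame reduced faults, as is typical.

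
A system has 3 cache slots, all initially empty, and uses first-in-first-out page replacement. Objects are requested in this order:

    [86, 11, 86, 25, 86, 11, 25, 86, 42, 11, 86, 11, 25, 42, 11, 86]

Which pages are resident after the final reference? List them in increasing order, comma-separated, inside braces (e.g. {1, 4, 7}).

86: fault, frames {86}
11: fault, frames {86,11}
86: hit
25: fault, frames {86,11,25}
86: hit
11: hit
25: hit
86: hit
42: fault, evict 86, frames {11,25,42}
11: hit
86: fault, evict 11, frames {25,42,86}
11: fault, evict 25, frames {42,86,11}
25: fault, evict 42, frames {86,11,25}
42: fault, evict 86, frames {11,25,42}
11: hit
86: fault, evict 11, frames {25,42,86}

{25, 42, 86}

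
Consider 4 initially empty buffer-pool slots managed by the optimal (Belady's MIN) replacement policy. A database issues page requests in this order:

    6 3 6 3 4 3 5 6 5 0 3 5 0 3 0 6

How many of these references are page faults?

5

6: fault, frames {6}
3: fault, frames {6,3}
6: hit
3: hit
4: fault, frames {6,3,4}
3: hit
5: fault, frames {6,3,4,5}
6: hit
5: hit
0: fault, evict 4, frames {6,3,5,0}
3: hit
5: hit
0: hit
3: hit
0: hit
6: hit
Page faults: 5.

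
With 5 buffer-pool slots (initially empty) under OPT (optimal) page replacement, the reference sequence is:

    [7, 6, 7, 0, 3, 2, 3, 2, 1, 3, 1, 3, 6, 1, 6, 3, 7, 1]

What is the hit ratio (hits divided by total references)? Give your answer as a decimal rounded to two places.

7 -> fault, frames [7]
6 -> fault, frames [7, 6]
7 -> hit
0 -> fault, frames [7, 6, 0]
3 -> fault, frames [7, 6, 0, 3]
2 -> fault, frames [7, 6, 0, 3, 2]
3 -> hit
2 -> hit
1 -> fault, evict 2, frames [7, 6, 0, 3, 1]
3 -> hit
1 -> hit
3 -> hit
6 -> hit
1 -> hit
6 -> hit
3 -> hit
7 -> hit
1 -> hit
Hits: 12 of 18 references → 12/18 = 0.6667.

0.67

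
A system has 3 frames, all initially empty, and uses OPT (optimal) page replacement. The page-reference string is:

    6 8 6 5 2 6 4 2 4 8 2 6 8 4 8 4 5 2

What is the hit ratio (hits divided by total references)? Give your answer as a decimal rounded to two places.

0.56

6: miss, frames {6}
8: miss, frames {6,8}
6: hit
5: miss, frames {6,8,5}
2: miss, evict 5, frames {6,8,2}
6: hit
4: miss, evict 6, frames {8,2,4}
2: hit
4: hit
8: hit
2: hit
6: miss, evict 2, frames {8,4,6}
8: hit
4: hit
8: hit
4: hit
5: miss, evict 6, frames {8,4,5}
2: miss, evict 5, frames {8,4,2}
Hits: 10 of 18 references → 10/18 = 0.5556.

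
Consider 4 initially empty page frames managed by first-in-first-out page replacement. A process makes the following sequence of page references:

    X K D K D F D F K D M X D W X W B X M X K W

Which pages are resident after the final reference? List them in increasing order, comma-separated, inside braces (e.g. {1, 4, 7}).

{B, K, W, X}

X → miss, frames (X)
K → miss, frames (X K)
D → miss, frames (X K D)
K → hit
D → hit
F → miss, frames (X K D F)
D → hit
F → hit
K → hit
D → hit
M → miss, evict X, frames (K D F M)
X → miss, evict K, frames (D F M X)
D → hit
W → miss, evict D, frames (F M X W)
X → hit
W → hit
B → miss, evict F, frames (M X W B)
X → hit
M → hit
X → hit
K → miss, evict M, frames (X W B K)
W → hit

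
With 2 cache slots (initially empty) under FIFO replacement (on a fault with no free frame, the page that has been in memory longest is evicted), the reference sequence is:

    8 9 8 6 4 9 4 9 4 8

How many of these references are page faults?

8: miss, frames (8)
9: miss, frames (8 9)
8: hit
6: miss, evict 8, frames (9 6)
4: miss, evict 9, frames (6 4)
9: miss, evict 6, frames (4 9)
4: hit
9: hit
4: hit
8: miss, evict 4, frames (9 8)
Page faults: 6.

6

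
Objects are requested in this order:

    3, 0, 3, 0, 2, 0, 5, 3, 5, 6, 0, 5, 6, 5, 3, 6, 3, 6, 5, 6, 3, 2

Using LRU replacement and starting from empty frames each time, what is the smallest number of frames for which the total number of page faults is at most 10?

3

f=1: 22 faults
f=2: 14 faults
f=3: 9 faults
f=4: 6 faults
f=5: 5 faults
Smallest f with faults ≤ 10 is 3.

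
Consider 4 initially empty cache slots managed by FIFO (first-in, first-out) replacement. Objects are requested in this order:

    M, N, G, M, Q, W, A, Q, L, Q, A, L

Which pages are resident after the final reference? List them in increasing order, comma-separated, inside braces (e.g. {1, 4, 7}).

M -> miss, frames {M}
N -> miss, frames {M,N}
G -> miss, frames {M,N,G}
M -> hit
Q -> miss, frames {M,N,G,Q}
W -> miss, evict M, frames {N,G,Q,W}
A -> miss, evict N, frames {G,Q,W,A}
Q -> hit
L -> miss, evict G, frames {Q,W,A,L}
Q -> hit
A -> hit
L -> hit

{A, L, Q, W}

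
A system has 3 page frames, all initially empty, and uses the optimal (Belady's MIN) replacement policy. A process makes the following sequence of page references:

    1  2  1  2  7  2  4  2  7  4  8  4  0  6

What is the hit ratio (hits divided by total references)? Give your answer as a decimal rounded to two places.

1 → fault, frames {1}
2 → fault, frames {1,2}
1 → hit
2 → hit
7 → fault, frames {1,2,7}
2 → hit
4 → fault, evict 1, frames {2,7,4}
2 → hit
7 → hit
4 → hit
8 → fault, evict 7, frames {2,4,8}
4 → hit
0 → fault, evict 8, frames {2,4,0}
6 → fault, evict 0, frames {2,4,6}
Hits: 7 of 14 references → 7/14 = 0.5000.

0.50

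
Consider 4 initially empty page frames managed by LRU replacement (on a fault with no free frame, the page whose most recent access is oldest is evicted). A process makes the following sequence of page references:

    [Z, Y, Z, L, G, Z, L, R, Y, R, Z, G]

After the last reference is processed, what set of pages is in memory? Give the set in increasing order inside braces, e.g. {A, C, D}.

Z: fault, frames [Z]
Y: fault, frames [Z, Y]
Z: hit
L: fault, frames [Y, Z, L]
G: fault, frames [Y, Z, L, G]
Z: hit
L: hit
R: fault, evict Y, frames [G, Z, L, R]
Y: fault, evict G, frames [Z, L, R, Y]
R: hit
Z: hit
G: fault, evict L, frames [Y, R, Z, G]

{G, R, Y, Z}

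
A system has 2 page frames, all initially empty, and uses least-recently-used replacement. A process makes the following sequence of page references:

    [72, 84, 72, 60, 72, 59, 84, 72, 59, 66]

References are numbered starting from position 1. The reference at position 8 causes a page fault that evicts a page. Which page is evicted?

59

pos 1: 72: miss, frames [72]
pos 2: 84: miss, frames [72, 84]
pos 3: 72: hit
pos 4: 60: miss, evict 84, frames [72, 60]
pos 5: 72: hit
pos 6: 59: miss, evict 60, frames [72, 59]
pos 7: 84: miss, evict 72, frames [59, 84]
pos 8: 72: miss, evict 59, frames [84, 72]
At position 8, page 59 is evicted.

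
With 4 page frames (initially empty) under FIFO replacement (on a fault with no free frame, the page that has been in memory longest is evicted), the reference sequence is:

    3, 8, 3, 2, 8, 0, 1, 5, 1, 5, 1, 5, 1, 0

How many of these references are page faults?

3: fault, frames {3}
8: fault, frames {3,8}
3: hit
2: fault, frames {3,8,2}
8: hit
0: fault, frames {3,8,2,0}
1: fault, evict 3, frames {8,2,0,1}
5: fault, evict 8, frames {2,0,1,5}
1: hit
5: hit
1: hit
5: hit
1: hit
0: hit
Page faults: 6.

6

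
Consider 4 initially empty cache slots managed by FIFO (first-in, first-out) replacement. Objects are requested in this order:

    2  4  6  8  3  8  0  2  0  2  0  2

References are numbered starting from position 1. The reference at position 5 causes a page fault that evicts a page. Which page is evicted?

pos 1: 2: miss, frames {2}
pos 2: 4: miss, frames {2,4}
pos 3: 6: miss, frames {2,4,6}
pos 4: 8: miss, frames {2,4,6,8}
pos 5: 3: miss, evict 2, frames {4,6,8,3}
At position 5, page 2 is evicted.

2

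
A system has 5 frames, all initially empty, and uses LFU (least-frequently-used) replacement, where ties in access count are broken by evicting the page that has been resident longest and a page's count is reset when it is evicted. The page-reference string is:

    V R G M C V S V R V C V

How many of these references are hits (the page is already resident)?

5

V → miss, frames {V}
R → miss, frames {V,R}
G → miss, frames {V,R,G}
M → miss, frames {V,R,G,M}
C → miss, frames {V,R,G,M,C}
V → hit
S → miss, evict R, frames {V,G,M,C,S}
V → hit
R → miss, evict G, frames {V,M,C,S,R}
V → hit
C → hit
V → hit
Hits: 5.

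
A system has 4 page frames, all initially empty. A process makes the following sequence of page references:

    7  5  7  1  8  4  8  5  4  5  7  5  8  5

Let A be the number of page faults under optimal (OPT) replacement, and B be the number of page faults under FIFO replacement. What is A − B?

-2

Under OPT: F F . F F F . . . . . . . . → 5 faults.
Under FIFO: F F . F F F . . . . F F . . → 7 faults.
A − B = 5 − 7 = -2.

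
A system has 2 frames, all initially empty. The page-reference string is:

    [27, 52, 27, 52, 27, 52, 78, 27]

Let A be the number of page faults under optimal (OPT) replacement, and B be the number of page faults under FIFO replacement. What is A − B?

-1

Under OPT: F F . . . . F . → 3 faults.
Under FIFO: F F . . . . F F → 4 faults.
A − B = 3 − 4 = -1.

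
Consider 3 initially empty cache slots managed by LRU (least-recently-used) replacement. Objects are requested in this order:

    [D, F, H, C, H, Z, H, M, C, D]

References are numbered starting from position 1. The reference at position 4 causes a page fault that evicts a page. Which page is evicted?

pos 1: D -> miss, frames (D)
pos 2: F -> miss, frames (D F)
pos 3: H -> miss, frames (D F H)
pos 4: C -> miss, evict D, frames (F H C)
At position 4, page D is evicted.

D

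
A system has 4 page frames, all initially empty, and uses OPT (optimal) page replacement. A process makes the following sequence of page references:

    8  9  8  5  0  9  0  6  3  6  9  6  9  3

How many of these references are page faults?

8 -> fault, frames (8)
9 -> fault, frames (8 9)
8 -> hit
5 -> fault, frames (8 9 5)
0 -> fault, frames (8 9 5 0)
9 -> hit
0 -> hit
6 -> fault, evict 0, frames (8 9 5 6)
3 -> fault, evict 5, frames (8 9 6 3)
6 -> hit
9 -> hit
6 -> hit
9 -> hit
3 -> hit
Page faults: 6.

6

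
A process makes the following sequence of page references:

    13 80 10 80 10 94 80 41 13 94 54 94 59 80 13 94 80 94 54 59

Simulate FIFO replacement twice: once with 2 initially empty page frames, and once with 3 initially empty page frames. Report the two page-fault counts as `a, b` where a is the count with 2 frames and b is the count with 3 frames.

2 frames: F F F . . F F F F F F . F F F F F . F F → 16 faults.
3 frames: F F F . . F . F F . F F F F F F . . F F → 14 faults.
14 < 16: adding a frame reduced faults, as is typical.

16, 14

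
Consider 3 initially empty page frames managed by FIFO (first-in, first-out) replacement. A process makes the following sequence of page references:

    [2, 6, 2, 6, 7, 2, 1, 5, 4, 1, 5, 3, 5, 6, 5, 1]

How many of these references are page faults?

10

2 → fault, frames (2)
6 → fault, frames (2 6)
2 → hit
6 → hit
7 → fault, frames (2 6 7)
2 → hit
1 → fault, evict 2, frames (6 7 1)
5 → fault, evict 6, frames (7 1 5)
4 → fault, evict 7, frames (1 5 4)
1 → hit
5 → hit
3 → fault, evict 1, frames (5 4 3)
5 → hit
6 → fault, evict 5, frames (4 3 6)
5 → fault, evict 4, frames (3 6 5)
1 → fault, evict 3, frames (6 5 1)
Page faults: 10.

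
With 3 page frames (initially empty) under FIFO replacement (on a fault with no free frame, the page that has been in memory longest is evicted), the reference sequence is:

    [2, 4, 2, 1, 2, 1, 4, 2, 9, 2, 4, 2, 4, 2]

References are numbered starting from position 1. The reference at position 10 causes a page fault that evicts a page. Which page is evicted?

pos 1: 2: fault, frames [2]
pos 2: 4: fault, frames [2, 4]
pos 3: 2: hit
pos 4: 1: fault, frames [2, 4, 1]
pos 5: 2: hit
pos 6: 1: hit
pos 7: 4: hit
pos 8: 2: hit
pos 9: 9: fault, evict 2, frames [4, 1, 9]
pos 10: 2: fault, evict 4, frames [1, 9, 2]
At position 10, page 4 is evicted.

4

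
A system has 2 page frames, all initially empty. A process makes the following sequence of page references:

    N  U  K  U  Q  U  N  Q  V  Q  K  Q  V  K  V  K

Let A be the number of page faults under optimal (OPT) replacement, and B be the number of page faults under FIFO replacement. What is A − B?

Under OPT: F F F . F . F . F . F . F . . . → 8 faults.
Under FIFO: F F F . F F F F F . F F F F . . → 12 faults.
A − B = 8 − 12 = -4.

-4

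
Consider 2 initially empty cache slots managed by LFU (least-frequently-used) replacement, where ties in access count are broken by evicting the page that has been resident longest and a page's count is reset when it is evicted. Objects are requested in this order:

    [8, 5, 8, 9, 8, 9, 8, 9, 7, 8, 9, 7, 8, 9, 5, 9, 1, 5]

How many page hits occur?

7

8 -> miss, frames {8}
5 -> miss, frames {8,5}
8 -> hit
9 -> miss, evict 5, frames {8,9}
8 -> hit
9 -> hit
8 -> hit
9 -> hit
7 -> miss, evict 9, frames {8,7}
8 -> hit
9 -> miss, evict 7, frames {8,9}
7 -> miss, evict 9, frames {8,7}
8 -> hit
9 -> miss, evict 7, frames {8,9}
5 -> miss, evict 9, frames {8,5}
9 -> miss, evict 5, frames {8,9}
1 -> miss, evict 9, frames {8,1}
5 -> miss, evict 1, frames {8,5}
Hits: 7.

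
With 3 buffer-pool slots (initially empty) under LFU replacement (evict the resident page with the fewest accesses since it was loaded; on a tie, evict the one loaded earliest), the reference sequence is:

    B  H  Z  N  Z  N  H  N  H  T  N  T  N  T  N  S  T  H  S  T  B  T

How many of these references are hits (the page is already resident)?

13

B: miss, frames [B]
H: miss, frames [B, H]
Z: miss, frames [B, H, Z]
N: miss, evict B, frames [H, Z, N]
Z: hit
N: hit
H: hit
N: hit
H: hit
T: miss, evict Z, frames [H, N, T]
N: hit
T: hit
N: hit
T: hit
N: hit
S: miss, evict H, frames [N, T, S]
T: hit
H: miss, evict S, frames [N, T, H]
S: miss, evict H, frames [N, T, S]
T: hit
B: miss, evict S, frames [N, T, B]
T: hit
Hits: 13.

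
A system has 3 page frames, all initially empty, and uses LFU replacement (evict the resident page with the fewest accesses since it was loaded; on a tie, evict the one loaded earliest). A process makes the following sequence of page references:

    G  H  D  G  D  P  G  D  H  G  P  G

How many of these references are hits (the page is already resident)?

G: miss, frames {G}
H: miss, frames {G,H}
D: miss, frames {G,H,D}
G: hit
D: hit
P: miss, evict H, frames {G,D,P}
G: hit
D: hit
H: miss, evict P, frames {G,D,H}
G: hit
P: miss, evict H, frames {G,D,P}
G: hit
Hits: 6.

6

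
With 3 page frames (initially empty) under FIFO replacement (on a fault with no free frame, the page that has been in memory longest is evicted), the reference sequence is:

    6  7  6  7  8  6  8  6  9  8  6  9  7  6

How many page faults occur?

6

6 → fault, frames {6}
7 → fault, frames {6,7}
6 → hit
7 → hit
8 → fault, frames {6,7,8}
6 → hit
8 → hit
6 → hit
9 → fault, evict 6, frames {7,8,9}
8 → hit
6 → fault, evict 7, frames {8,9,6}
9 → hit
7 → fault, evict 8, frames {9,6,7}
6 → hit
Page faults: 6.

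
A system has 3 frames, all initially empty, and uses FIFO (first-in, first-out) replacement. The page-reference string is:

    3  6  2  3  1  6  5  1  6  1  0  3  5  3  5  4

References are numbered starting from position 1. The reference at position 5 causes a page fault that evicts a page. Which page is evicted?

pos 1: 3: miss, frames (3)
pos 2: 6: miss, frames (3 6)
pos 3: 2: miss, frames (3 6 2)
pos 4: 3: hit
pos 5: 1: miss, evict 3, frames (6 2 1)
At position 5, page 3 is evicted.

3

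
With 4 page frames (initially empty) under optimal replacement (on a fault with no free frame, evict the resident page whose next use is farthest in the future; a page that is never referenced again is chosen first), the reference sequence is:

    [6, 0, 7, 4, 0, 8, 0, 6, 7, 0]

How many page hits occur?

6 -> fault, frames [6]
0 -> fault, frames [6, 0]
7 -> fault, frames [6, 0, 7]
4 -> fault, frames [6, 0, 7, 4]
0 -> hit
8 -> fault, evict 4, frames [6, 0, 7, 8]
0 -> hit
6 -> hit
7 -> hit
0 -> hit
Hits: 5.

5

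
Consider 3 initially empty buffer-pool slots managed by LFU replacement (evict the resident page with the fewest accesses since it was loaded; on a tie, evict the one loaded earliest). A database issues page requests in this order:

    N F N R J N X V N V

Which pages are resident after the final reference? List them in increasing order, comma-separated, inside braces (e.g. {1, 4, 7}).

N -> miss, frames [N]
F -> miss, frames [N, F]
N -> hit
R -> miss, frames [N, F, R]
J -> miss, evict F, frames [N, R, J]
N -> hit
X -> miss, evict R, frames [N, J, X]
V -> miss, evict J, frames [N, X, V]
N -> hit
V -> hit

{N, V, X}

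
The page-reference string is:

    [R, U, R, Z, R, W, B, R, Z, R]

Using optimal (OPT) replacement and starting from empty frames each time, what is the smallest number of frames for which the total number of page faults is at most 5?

f=1: 10 faults
f=2: 6 faults
f=3: 5 faults
f=4: 5 faults
f=5: 5 faults
Smallest f with faults ≤ 5 is 3.

3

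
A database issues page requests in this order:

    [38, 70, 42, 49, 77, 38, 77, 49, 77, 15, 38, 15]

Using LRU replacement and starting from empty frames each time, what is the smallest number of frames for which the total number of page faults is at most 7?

4

f=1: 12 faults
f=2: 9 faults
f=3: 8 faults
f=4: 7 faults
f=5: 6 faults
f=6: 6 faults
Smallest f with faults ≤ 7 is 4.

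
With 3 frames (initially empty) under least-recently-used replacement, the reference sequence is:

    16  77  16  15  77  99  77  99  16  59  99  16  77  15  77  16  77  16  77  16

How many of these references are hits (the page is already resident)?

12

16: fault, frames {16}
77: fault, frames {16,77}
16: hit
15: fault, frames {77,16,15}
77: hit
99: fault, evict 16, frames {15,77,99}
77: hit
99: hit
16: fault, evict 15, frames {77,99,16}
59: fault, evict 77, frames {99,16,59}
99: hit
16: hit
77: fault, evict 59, frames {99,16,77}
15: fault, evict 99, frames {16,77,15}
77: hit
16: hit
77: hit
16: hit
77: hit
16: hit
Hits: 12.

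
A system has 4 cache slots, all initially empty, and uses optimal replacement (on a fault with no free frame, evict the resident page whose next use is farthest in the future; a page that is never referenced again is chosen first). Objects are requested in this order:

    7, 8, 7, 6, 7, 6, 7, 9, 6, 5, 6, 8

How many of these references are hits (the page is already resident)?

7

7: fault, frames (7)
8: fault, frames (7 8)
7: hit
6: fault, frames (7 8 6)
7: hit
6: hit
7: hit
9: fault, frames (7 8 6 9)
6: hit
5: fault, evict 9, frames (7 8 6 5)
6: hit
8: hit
Hits: 7.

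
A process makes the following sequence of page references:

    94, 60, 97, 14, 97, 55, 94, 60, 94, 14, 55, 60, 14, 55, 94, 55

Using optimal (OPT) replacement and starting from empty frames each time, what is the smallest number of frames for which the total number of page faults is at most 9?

f=1: 16 faults
f=2: 11 faults
f=3: 8 faults
f=4: 5 faults
f=5: 5 faults
Smallest f with faults ≤ 9 is 3.

3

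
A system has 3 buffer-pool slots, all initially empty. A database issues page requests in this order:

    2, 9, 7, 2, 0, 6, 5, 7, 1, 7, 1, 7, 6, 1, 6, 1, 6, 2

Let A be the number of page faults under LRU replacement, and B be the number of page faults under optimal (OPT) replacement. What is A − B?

2

Under LRU: F F F . F F F F F . . . F . . . . F → 10 faults.
Under OPT: F F F . F F F . F . . . . . . . . F → 8 faults.
A − B = 10 − 8 = 2.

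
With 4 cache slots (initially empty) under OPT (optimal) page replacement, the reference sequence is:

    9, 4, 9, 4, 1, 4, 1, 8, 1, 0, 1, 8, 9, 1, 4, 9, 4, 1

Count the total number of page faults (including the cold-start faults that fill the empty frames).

6

9: fault, frames {9}
4: fault, frames {9,4}
9: hit
4: hit
1: fault, frames {9,4,1}
4: hit
1: hit
8: fault, frames {9,4,1,8}
1: hit
0: fault, evict 4, frames {9,1,8,0}
1: hit
8: hit
9: hit
1: hit
4: fault, evict 0, frames {9,1,8,4}
9: hit
4: hit
1: hit
Page faults: 6.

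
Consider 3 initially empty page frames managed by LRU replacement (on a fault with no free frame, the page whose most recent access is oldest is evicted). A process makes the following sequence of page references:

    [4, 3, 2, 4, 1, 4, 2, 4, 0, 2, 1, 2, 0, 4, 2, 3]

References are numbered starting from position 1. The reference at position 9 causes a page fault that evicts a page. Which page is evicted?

pos 1: 4: fault, frames (4)
pos 2: 3: fault, frames (4 3)
pos 3: 2: fault, frames (4 3 2)
pos 4: 4: hit
pos 5: 1: fault, evict 3, frames (2 4 1)
pos 6: 4: hit
pos 7: 2: hit
pos 8: 4: hit
pos 9: 0: fault, evict 1, frames (2 4 0)
At position 9, page 1 is evicted.

1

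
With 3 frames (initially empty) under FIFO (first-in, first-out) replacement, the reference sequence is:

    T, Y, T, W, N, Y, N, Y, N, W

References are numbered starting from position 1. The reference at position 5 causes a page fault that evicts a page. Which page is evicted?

T

pos 1: T: fault, frames {T}
pos 2: Y: fault, frames {T,Y}
pos 3: T: hit
pos 4: W: fault, frames {T,Y,W}
pos 5: N: fault, evict T, frames {Y,W,N}
At position 5, page T is evicted.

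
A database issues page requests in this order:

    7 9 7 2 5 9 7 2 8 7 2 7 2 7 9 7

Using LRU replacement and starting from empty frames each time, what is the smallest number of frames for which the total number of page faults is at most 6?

f=1: 16 faults
f=2: 11 faults
f=3: 9 faults
f=4: 5 faults
f=5: 5 faults
Smallest f with faults ≤ 6 is 4.

4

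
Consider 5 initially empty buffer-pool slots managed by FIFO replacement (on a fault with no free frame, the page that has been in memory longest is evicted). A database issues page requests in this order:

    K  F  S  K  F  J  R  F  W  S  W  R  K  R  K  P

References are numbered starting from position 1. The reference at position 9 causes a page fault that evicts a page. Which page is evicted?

K

pos 1: K: fault, frames (K)
pos 2: F: fault, frames (K F)
pos 3: S: fault, frames (K F S)
pos 4: K: hit
pos 5: F: hit
pos 6: J: fault, frames (K F S J)
pos 7: R: fault, frames (K F S J R)
pos 8: F: hit
pos 9: W: fault, evict K, frames (F S J R W)
At position 9, page K is evicted.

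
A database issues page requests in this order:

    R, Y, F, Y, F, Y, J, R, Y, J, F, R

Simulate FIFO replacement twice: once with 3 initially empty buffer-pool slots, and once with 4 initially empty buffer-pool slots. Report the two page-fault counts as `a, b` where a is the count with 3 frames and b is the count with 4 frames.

7, 4

3 frames: F F F . . . F F F . F . → 7 faults.
4 frames: F F F . . . F . . . . . → 4 faults.
4 < 7: adding a frame reduced faults, as is typical.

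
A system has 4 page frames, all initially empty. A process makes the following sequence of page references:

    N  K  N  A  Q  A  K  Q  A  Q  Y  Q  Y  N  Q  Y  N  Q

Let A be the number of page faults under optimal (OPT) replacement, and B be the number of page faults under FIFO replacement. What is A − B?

Under OPT: F F . F F . . . . . F . . . . . . . → 5 faults.
Under FIFO: F F . F F . . . . . F . . F . . . . → 6 faults.
A − B = 5 − 6 = -1.

-1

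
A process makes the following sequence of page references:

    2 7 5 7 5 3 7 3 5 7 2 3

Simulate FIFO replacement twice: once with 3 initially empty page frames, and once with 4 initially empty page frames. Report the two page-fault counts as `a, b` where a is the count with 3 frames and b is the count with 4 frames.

3 frames: F F F . . F . . . . F . → 5 faults.
4 frames: F F F . . F . . . . . . → 4 faults.
4 < 5: adding a frame reduced faults, as is typical.

5, 4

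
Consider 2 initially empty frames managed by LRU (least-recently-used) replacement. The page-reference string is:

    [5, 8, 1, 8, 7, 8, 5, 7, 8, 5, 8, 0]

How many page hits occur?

5 → miss, frames {5}
8 → miss, frames {5,8}
1 → miss, evict 5, frames {8,1}
8 → hit
7 → miss, evict 1, frames {8,7}
8 → hit
5 → miss, evict 7, frames {8,5}
7 → miss, evict 8, frames {5,7}
8 → miss, evict 5, frames {7,8}
5 → miss, evict 7, frames {8,5}
8 → hit
0 → miss, evict 5, frames {8,0}
Hits: 3.

3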